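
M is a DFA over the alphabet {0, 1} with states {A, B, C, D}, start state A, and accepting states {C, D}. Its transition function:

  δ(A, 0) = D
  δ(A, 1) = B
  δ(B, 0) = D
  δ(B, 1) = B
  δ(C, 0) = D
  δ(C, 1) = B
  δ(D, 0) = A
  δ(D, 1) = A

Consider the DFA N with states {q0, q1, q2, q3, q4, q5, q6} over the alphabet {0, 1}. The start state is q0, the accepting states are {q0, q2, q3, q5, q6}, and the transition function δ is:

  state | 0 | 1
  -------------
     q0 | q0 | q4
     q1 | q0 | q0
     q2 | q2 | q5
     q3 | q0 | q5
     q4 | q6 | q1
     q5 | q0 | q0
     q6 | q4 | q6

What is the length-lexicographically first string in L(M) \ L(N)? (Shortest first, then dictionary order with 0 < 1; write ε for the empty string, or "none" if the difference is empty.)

The string 1010 is accepted by M but not by N.
No shorter string lies in the difference, and 1010 is the lexicographically first length-4 string in L(M) \ L(N).

1010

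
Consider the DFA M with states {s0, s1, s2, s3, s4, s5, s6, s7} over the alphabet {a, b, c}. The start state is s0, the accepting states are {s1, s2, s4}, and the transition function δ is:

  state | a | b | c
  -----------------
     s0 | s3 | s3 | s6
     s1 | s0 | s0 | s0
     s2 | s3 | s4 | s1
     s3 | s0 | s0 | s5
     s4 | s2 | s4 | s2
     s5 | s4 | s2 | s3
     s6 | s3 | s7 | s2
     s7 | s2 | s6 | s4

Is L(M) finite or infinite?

State s0 is reachable from the start and can reach an accepting state, and it lies on the cycle s0 → s3 → s0.
Traversing that cycle any number of times yields accepted strings of unbounded length, so the language is infinite.

infinite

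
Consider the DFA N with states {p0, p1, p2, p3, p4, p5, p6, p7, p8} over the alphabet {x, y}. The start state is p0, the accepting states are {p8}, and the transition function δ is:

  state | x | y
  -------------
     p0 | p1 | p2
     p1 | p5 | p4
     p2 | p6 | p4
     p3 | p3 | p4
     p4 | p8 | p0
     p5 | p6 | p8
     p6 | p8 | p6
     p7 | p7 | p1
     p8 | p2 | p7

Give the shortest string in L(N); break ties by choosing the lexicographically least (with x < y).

A breadth-first search from p0 reaches an accepting state first via the path p0 → p1 → p5 → p8 on input xxy.
No string of length < 3 is accepted (BFS exhausts all shorter strings without reaching an accepting state), and xxy is the lexicographically least accepting string of length 3.

xxy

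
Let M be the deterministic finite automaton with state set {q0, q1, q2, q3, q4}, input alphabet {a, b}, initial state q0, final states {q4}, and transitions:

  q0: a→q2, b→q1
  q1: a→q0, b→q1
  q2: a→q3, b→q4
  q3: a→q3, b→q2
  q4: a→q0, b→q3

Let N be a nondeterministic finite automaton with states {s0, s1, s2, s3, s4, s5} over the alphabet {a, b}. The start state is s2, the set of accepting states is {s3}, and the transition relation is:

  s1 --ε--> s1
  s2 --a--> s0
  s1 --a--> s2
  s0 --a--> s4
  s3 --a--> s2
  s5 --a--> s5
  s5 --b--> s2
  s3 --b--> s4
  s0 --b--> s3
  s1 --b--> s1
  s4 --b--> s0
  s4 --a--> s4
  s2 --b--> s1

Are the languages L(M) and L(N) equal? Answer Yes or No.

Yes

Exploring the product automaton M × N from the start pair (q0, s2), following both machines on each input symbol, reaches 5 state pairs: (q0, s2), (q2, s0), (q1, s1), (q3, s4), (q4, s3).
M accepts in {q4} and N accepts in {s3}. In every reachable pair the two components are either both accepting — (q4, s3) — or both non-accepting, so no string is accepted by exactly one of the machines: L(M) \ L(N) and L(N) \ L(M) are both empty.
Hence every string is accepted by M iff it is accepted by N, and the two languages coincide.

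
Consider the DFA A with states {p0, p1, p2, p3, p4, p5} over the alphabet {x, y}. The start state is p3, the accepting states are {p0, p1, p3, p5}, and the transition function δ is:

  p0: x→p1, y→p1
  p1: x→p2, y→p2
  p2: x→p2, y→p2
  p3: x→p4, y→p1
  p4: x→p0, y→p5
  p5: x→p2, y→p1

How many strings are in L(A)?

7

The useful subgraph on states {p0, p1, p3, p4, p5} is acyclic, so L(A) is finite; the longest accepting path visits 4 useful states, giving maximum string length 3.
Counting accepting paths from p3 by length: 1 of length 0, 1 of length 1, 2 of length 2, 3 of length 3. Total 7.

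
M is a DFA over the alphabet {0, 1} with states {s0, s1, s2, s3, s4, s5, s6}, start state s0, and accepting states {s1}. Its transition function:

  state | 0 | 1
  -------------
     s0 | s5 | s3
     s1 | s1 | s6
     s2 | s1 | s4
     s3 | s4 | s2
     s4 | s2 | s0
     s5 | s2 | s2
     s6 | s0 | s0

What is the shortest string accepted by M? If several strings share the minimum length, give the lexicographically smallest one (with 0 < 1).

000

A breadth-first search from s0 reaches an accepting state first via the path s0 → s5 → s2 → s1 on input 000.
No string of length < 3 is accepted (BFS exhausts all shorter strings without reaching an accepting state), and 000 is the lexicographically least accepting string of length 3.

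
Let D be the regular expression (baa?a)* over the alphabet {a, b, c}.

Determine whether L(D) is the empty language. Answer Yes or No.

No

The empty string ε matches the expression, so it belongs to L(D).
Since L(D) contains at least one string, it is not empty.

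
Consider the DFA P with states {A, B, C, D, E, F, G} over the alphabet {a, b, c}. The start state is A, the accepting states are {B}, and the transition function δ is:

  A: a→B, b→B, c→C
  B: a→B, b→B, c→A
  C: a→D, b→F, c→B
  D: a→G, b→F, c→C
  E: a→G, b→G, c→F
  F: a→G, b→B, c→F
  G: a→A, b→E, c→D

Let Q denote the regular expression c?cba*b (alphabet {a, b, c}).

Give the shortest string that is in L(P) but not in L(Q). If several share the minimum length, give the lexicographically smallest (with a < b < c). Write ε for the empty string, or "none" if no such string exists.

a

The string a is accepted by P but not by Q.
No shorter string lies in the difference, and a is the lexicographically first length-1 string in L(P) \ L(Q).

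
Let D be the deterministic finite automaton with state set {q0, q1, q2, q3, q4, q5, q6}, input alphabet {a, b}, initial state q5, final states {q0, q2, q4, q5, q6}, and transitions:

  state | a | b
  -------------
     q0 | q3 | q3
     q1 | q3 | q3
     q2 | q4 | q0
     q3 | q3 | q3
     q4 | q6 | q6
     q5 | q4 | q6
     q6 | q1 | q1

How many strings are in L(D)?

5

The useful subgraph on states {q4, q5, q6} is acyclic, so L(D) is finite; the longest accepting path visits 3 useful states, giving maximum string length 2.
Counting accepting paths from q5 by length: 1 of length 0, 2 of length 1, 2 of length 2. Total 5.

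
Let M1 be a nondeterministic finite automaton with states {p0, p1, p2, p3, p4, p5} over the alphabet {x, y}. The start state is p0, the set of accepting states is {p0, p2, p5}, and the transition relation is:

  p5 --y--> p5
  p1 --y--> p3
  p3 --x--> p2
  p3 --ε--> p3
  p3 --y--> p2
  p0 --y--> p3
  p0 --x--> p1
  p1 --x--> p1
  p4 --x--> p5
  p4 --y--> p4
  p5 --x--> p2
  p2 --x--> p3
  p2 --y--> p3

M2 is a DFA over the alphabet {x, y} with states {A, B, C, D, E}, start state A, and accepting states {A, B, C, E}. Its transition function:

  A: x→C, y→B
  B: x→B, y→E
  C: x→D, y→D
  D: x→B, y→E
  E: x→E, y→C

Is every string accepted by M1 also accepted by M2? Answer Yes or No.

The string yyyx is in L(M1) but not in L(M2).
So L(M1) ⊄ L(M2).

No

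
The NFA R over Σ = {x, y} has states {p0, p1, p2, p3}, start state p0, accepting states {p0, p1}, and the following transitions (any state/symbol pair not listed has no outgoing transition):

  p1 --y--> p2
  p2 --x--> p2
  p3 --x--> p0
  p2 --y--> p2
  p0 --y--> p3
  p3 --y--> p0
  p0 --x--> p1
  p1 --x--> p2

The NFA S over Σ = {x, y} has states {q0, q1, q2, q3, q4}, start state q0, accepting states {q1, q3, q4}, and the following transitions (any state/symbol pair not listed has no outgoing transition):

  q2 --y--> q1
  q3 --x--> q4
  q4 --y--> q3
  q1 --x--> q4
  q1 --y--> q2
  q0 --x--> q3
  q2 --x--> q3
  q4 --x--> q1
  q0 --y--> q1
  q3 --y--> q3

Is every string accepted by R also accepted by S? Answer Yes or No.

The empty string ε is in L(R) but not in L(S).
So L(R) ⊄ L(S).

No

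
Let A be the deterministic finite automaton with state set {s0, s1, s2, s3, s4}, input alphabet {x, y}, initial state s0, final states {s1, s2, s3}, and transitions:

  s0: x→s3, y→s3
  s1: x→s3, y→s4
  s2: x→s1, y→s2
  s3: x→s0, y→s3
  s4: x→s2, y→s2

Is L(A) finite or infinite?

State s0 is reachable from the start and can reach an accepting state, and it lies on the cycle s0 → s3 → s0.
Traversing that cycle any number of times yields accepted strings of unbounded length, so the language is infinite.

infinite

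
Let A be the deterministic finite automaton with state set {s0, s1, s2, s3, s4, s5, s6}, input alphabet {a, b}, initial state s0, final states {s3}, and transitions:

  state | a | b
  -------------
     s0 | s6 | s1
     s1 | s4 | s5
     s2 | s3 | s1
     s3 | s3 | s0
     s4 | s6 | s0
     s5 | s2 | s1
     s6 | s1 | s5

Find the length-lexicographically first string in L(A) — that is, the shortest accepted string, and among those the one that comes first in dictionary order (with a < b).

abaa

A breadth-first search from s0 reaches an accepting state first via the path s0 → s6 → s5 → s2 → s3 on input abaa.
No string of length < 4 is accepted (BFS exhausts all shorter strings without reaching an accepting state), and abaa is the lexicographically least accepting string of length 4.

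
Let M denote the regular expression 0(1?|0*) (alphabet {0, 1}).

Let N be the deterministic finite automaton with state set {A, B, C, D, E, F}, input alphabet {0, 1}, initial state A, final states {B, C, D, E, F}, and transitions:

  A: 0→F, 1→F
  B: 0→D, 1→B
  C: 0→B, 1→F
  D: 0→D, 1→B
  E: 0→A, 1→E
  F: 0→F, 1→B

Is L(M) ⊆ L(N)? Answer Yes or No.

Converting the expression M to a DFA (subset construction, then merging equivalent states) gives the minimal DFA with states {m0, m1, m2, m3, m4}, start state m0, accepting states {m1, m3, m4} and transitions m0: 0→m1, 1→m2; m1: 0→m3, 1→m4; m2: 0→m2, 1→m2; m3: 0→m3, 1→m2; m4: 0→m2, 1→m2.
Exploring the product automaton M × N from the start pair (m0, A), following both machines on each input symbol, reaches 7 state pairs: (m0, A), (m1, F), (m2, F), (m3, F), (m4, B), (m2, B), (m2, D).
M accepts in {m1, m3, m4} and N accepts in {B, C, D, E, F}. The reachable pairs whose M-component is accepting are (m1, F), (m3, F), (m4, B); in each of them the N-component is accepting too, so the product for L(M) \ L(N) (M-component accepting, N-component rejecting) has no reachable accepting pair and the difference is empty.
Hence every string in L(M) is also in L(N).

Yes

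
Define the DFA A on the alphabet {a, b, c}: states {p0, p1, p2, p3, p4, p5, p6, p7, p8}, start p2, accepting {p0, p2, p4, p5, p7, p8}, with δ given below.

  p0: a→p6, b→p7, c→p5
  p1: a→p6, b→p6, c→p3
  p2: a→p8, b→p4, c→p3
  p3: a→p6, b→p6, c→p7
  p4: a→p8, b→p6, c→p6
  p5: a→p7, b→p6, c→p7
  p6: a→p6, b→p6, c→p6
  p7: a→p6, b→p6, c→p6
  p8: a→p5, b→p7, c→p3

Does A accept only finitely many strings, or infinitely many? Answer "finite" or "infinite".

finite

The useful states (reachable from p2 and able to reach an accepting state) are {p2, p3, p4, p5, p7, p8}.
Restricted to these states the transition graph has no cycle, so every accepting path has bounded length and L is finite.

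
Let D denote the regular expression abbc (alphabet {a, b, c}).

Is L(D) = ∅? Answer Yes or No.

The string abbc matches the expression, so it belongs to L(D).
Since L(D) contains at least one string, it is not empty.

No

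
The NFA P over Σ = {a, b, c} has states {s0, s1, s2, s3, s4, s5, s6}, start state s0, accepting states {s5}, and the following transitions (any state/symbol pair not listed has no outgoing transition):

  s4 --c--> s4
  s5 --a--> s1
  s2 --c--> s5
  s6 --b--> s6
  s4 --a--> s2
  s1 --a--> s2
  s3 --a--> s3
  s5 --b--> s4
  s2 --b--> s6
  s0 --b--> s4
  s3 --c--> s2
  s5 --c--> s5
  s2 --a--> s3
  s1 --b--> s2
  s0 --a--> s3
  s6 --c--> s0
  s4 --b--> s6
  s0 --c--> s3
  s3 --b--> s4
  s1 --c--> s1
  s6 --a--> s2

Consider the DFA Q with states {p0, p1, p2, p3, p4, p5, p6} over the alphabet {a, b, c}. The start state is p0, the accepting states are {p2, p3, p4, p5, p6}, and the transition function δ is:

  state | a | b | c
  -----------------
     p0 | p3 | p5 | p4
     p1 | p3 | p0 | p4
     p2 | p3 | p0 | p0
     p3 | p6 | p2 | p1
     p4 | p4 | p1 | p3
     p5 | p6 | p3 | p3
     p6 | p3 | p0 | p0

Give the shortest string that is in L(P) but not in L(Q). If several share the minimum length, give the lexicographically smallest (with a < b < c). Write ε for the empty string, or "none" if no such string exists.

bac

The string bac is accepted by P but not by Q.
No shorter string lies in the difference, and bac is the lexicographically first length-3 string in L(P) \ L(Q).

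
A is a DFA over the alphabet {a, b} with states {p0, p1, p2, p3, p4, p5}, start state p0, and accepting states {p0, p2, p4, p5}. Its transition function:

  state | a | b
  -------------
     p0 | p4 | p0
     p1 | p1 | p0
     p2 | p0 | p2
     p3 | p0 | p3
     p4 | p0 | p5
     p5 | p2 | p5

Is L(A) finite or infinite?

infinite

State p0 is reachable from the start and can reach an accepting state, and it lies on the cycle p0 → p0.
Traversing that cycle any number of times yields accepted strings of unbounded length, so the language is infinite.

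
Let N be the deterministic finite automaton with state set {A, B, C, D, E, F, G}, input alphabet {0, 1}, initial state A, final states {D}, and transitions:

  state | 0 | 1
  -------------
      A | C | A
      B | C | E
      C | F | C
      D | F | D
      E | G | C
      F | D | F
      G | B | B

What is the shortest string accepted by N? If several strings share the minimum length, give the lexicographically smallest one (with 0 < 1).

000

A breadth-first search from A reaches an accepting state first via the path A → C → F → D on input 000.
No string of length < 3 is accepted (BFS exhausts all shorter strings without reaching an accepting state), and 000 is the lexicographically least accepting string of length 3.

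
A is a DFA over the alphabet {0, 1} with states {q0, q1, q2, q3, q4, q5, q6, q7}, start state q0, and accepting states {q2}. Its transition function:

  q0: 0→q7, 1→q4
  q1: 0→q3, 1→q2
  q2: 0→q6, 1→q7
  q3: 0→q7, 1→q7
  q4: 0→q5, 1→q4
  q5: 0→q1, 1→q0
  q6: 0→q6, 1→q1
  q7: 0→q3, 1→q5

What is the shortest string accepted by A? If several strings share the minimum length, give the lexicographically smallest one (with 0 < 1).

0101

A breadth-first search from q0 reaches an accepting state first via the path q0 → q7 → q5 → q1 → q2 on input 0101.
No string of length < 4 is accepted (BFS exhausts all shorter strings without reaching an accepting state), and 0101 is the lexicographically least accepting string of length 4.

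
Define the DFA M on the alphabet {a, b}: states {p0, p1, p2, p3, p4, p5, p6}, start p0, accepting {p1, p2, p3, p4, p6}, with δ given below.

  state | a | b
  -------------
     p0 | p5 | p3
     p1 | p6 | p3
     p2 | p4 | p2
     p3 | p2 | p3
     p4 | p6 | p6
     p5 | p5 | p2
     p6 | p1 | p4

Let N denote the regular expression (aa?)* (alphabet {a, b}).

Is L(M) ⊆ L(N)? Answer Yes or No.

No

The string b is in L(M) but not in L(N).
So L(M) ⊄ L(N).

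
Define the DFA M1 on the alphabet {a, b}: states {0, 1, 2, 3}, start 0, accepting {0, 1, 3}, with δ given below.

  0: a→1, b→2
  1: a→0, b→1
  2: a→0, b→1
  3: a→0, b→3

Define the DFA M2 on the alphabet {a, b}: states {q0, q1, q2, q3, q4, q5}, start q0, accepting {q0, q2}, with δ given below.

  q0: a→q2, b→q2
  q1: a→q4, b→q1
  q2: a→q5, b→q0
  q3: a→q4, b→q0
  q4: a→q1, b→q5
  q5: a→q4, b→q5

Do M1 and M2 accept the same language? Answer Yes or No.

No

The string aa is accepted by M1 but rejected by M2.
So L(M1) ≠ L(M2).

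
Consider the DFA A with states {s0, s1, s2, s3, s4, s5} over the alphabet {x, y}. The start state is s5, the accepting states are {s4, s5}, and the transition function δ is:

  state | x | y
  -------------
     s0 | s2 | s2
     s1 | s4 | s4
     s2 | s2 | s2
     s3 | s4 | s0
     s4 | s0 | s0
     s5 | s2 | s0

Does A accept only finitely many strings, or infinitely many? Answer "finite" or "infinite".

The useful states (reachable from s5 and able to reach an accepting state) are {s5}.
Restricted to these states the transition graph has no cycle, so every accepting path has bounded length and L is finite.

finite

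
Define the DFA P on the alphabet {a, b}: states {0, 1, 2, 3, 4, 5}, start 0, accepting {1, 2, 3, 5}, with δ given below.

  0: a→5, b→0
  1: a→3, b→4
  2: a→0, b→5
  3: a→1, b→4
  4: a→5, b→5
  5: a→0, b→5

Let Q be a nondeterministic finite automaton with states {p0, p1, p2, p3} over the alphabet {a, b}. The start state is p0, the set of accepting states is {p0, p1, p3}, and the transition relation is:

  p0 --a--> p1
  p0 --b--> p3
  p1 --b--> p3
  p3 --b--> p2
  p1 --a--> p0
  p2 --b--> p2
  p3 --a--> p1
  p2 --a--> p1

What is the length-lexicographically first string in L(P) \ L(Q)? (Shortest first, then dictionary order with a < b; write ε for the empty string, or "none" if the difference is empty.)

abb

The string abb is accepted by P but not by Q.
No shorter string lies in the difference, and abb is the lexicographically first length-3 string in L(P) \ L(Q).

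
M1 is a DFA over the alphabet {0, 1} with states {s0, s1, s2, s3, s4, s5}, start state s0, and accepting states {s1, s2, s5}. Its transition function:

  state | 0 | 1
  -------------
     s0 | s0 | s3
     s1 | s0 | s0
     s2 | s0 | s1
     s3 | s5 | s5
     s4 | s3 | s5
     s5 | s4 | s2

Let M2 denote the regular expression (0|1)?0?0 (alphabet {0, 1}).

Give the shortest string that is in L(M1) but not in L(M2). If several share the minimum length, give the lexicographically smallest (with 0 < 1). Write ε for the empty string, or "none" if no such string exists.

The string 11 is accepted by M1 but not by M2.
No shorter string lies in the difference, and 11 is the lexicographically first length-2 string in L(M1) \ L(M2).

11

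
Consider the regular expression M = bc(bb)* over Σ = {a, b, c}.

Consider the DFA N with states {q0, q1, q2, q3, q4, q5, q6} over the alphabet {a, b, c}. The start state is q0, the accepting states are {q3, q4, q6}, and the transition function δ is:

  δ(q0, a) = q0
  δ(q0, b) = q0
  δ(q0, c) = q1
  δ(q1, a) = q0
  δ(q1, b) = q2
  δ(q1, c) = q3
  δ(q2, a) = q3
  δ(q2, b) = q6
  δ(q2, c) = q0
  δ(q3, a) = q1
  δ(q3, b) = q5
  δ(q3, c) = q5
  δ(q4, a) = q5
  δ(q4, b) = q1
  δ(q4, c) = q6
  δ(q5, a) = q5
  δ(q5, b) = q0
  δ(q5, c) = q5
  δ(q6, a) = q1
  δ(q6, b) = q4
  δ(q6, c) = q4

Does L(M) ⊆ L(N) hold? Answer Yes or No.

The string bc is in L(M) but not in L(N).
So L(M) ⊄ L(N).

No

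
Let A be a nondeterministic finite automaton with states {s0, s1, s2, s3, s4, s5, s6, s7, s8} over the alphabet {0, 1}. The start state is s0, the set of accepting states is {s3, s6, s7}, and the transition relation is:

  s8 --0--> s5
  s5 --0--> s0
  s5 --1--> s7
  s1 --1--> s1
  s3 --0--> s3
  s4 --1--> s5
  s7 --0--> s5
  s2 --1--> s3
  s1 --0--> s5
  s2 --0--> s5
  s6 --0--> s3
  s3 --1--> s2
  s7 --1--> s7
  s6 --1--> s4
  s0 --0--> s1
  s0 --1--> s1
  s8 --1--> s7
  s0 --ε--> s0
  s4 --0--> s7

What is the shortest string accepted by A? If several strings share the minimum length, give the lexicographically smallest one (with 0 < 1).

A breadth-first search from s0 reaches an accepting state first via the path s0 → s1 → s5 → s7 on input 001.
No string of length < 3 is accepted (BFS exhausts all shorter strings without reaching an accepting state), and 001 is the lexicographically least accepting string of length 3.

001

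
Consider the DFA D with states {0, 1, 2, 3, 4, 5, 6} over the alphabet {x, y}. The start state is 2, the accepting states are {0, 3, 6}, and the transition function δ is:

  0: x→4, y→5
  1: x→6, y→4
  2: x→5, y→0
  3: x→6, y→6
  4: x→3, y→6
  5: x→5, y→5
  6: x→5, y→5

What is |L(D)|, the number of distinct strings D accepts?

The useful subgraph on states {0, 2, 3, 4, 6} is acyclic, so L(D) is finite; the longest accepting path visits 5 useful states, giving maximum string length 4.
Counting accepting paths from 2 by length: 1 of length 1, 2 of length 3, 2 of length 4. Total 5.

5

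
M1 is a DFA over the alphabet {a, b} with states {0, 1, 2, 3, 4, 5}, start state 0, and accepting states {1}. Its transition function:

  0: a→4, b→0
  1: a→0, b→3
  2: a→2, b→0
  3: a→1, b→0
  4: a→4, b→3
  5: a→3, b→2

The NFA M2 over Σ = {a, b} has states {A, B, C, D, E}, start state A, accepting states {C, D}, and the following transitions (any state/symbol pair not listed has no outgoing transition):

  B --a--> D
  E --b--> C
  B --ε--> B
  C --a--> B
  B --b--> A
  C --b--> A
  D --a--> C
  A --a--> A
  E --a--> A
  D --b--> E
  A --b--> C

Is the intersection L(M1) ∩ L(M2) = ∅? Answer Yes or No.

Yes

Exploring the product automaton M1 × M2 from the start pair (0, A), following both machines on each input symbol, reaches 13 state pairs: (0, A), (4, A), (0, C), (3, C), (4, B), (1, B), (4, D), (3, A), (0, D), (4, C), (3, E), (1, A), (0, E).
M1 accepts in {1} and M2 accepts in {C, D}; no reachable pair has both components accepting, so no string drives both machines to acceptance simultaneously and L(M1) ∩ L(M2) = ∅.
So no string is accepted by both, and the intersection is empty.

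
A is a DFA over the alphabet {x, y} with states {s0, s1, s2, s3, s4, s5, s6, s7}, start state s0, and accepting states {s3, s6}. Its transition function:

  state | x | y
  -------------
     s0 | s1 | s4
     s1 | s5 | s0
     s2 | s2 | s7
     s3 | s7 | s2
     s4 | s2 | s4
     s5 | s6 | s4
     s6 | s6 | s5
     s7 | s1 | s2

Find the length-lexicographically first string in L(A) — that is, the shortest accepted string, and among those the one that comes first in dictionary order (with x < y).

A breadth-first search from s0 reaches an accepting state first via the path s0 → s1 → s5 → s6 on input xxx.
No string of length < 3 is accepted (BFS exhausts all shorter strings without reaching an accepting state), and xxx is the lexicographically least accepting string of length 3.

xxx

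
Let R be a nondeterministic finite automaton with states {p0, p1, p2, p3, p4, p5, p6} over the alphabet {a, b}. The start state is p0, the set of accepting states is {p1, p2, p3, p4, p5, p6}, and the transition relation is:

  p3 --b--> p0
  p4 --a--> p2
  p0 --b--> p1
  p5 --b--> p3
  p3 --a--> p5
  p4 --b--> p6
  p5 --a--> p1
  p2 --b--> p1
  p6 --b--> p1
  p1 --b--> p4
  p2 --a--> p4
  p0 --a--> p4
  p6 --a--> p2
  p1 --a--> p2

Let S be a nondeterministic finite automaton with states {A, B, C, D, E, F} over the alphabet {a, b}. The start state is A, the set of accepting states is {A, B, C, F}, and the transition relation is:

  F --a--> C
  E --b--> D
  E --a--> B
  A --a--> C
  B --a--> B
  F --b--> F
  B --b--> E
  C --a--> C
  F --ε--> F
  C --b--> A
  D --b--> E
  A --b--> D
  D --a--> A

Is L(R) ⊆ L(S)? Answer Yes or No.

The string b is in L(R) but not in L(S).
So L(R) ⊄ L(S).

No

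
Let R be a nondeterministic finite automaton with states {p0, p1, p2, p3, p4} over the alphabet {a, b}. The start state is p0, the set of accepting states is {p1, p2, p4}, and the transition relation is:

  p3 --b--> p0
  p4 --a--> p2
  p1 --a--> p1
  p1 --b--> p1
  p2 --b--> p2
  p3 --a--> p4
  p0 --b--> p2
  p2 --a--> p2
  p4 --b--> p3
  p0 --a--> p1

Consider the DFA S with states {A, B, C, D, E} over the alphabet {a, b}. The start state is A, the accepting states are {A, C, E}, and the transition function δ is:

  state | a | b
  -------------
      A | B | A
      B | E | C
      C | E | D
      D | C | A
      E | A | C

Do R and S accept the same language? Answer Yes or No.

No

The string a is accepted by R but rejected by S.
So L(R) ≠ L(S).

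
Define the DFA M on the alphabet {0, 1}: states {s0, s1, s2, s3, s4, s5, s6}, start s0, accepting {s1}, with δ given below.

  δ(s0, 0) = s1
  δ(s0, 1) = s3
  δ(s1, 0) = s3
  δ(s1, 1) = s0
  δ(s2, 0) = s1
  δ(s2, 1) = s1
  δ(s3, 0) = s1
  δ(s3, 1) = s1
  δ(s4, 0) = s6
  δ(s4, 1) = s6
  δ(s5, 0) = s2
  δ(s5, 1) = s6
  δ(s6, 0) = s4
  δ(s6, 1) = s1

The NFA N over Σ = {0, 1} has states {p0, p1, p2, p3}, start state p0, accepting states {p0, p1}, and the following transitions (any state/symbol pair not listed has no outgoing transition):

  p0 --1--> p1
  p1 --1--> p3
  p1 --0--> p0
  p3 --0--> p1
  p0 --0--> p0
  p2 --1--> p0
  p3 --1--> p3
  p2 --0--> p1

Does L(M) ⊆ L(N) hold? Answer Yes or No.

No

The string 11 is in L(M) but not in L(N).
So L(M) ⊄ L(N).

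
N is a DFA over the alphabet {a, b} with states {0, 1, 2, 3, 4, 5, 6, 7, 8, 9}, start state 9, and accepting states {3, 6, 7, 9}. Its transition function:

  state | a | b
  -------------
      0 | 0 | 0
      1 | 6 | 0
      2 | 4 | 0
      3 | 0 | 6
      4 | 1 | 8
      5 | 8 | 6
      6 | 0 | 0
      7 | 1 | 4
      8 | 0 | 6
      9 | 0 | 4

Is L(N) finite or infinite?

finite

The useful states (reachable from 9 and able to reach an accepting state) are {1, 4, 6, 8, 9}.
Restricted to these states the transition graph has no cycle, so every accepting path has bounded length and L is finite.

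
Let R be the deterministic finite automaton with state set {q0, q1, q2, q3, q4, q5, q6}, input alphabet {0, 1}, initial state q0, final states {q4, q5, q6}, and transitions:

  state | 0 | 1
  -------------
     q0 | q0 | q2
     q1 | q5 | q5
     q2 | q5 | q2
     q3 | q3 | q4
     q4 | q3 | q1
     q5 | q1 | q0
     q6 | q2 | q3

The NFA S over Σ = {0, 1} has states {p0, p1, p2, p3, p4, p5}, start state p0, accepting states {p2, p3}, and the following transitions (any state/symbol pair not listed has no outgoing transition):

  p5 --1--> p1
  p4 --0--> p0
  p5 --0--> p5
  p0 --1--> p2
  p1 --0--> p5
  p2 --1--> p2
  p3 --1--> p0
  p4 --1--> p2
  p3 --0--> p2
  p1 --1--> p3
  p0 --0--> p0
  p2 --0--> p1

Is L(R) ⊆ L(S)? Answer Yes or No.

No

The string 10 is in L(R) but not in L(S).
So L(R) ⊄ L(S).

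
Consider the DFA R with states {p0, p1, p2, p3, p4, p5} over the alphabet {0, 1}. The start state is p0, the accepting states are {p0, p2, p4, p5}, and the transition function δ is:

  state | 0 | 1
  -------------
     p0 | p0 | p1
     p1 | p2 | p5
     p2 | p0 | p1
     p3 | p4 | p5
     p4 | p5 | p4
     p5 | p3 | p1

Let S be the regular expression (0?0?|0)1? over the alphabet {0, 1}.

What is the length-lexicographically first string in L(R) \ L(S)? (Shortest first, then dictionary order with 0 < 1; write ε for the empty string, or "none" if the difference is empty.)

10

The string 10 is accepted by R but not by S.
No shorter string lies in the difference, and 10 is the lexicographically first length-2 string in L(R) \ L(S).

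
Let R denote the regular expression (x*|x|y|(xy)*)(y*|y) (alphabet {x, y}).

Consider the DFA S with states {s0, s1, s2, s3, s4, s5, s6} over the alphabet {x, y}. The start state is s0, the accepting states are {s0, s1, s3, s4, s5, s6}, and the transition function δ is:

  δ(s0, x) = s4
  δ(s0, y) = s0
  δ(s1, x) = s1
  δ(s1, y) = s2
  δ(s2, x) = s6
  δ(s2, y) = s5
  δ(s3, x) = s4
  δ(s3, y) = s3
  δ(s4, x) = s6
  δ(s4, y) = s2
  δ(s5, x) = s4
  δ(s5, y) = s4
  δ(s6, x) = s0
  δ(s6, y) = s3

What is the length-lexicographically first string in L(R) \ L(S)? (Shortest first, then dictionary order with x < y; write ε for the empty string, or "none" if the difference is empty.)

xy

The string xy is accepted by R but not by S.
No shorter string lies in the difference, and xy is the lexicographically first length-2 string in L(R) \ L(S).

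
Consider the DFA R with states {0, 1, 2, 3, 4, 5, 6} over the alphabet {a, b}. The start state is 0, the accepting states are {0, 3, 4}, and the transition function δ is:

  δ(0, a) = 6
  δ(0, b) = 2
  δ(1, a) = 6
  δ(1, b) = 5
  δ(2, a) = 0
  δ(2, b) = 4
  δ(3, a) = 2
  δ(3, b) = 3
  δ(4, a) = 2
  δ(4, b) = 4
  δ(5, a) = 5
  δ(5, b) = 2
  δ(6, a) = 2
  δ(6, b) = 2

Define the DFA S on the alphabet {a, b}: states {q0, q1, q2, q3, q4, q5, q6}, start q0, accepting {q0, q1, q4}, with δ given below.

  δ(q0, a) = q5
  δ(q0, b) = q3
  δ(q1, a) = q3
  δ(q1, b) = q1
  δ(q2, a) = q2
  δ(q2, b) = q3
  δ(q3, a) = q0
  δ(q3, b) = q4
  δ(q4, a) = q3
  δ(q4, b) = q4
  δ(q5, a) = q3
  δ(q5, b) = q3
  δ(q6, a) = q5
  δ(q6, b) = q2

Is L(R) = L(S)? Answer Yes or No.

Yes

Exploring the product automaton R × S from the start pair (0, q0), following both machines on each input symbol, reaches 4 state pairs: (0, q0), (6, q5), (2, q3), (4, q4).
R accepts in {0, 3, 4} and S accepts in {q0, q1, q4}. In every reachable pair the two components are either both accepting — (0, q0), (4, q4) — or both non-accepting, so no string is accepted by exactly one of the machines: L(R) \ L(S) and L(S) \ L(R) are both empty.
Hence every string is accepted by R iff it is accepted by S, and the two languages coincide.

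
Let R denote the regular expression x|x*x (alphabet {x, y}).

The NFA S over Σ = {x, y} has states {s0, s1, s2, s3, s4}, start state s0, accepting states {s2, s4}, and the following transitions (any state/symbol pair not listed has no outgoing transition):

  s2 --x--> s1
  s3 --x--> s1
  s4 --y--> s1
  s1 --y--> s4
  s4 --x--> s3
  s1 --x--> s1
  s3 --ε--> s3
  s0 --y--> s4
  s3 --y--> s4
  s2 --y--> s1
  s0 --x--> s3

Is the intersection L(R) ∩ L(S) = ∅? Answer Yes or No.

Converting the expression R to a DFA (subset construction, then merging equivalent states) gives the minimal DFA with states {r0, r1, r2}, start state r0, accepting states {r1} and transitions r0: x→r1, y→r2; r1: x→r1, y→r2; r2: x→r2, y→r2.
Exploring the product automaton R × S from the start pair (r0, s0), following both machines on each input symbol, reaches 6 state pairs: (r0, s0), (r1, s3), (r2, s4), (r1, s1), (r2, s3), (r2, s1).
R accepts in {r1} and S accepts in {s2, s4}; no reachable pair has both components accepting, so no string drives both machines to acceptance simultaneously and L(R) ∩ L(S) = ∅.
So no string is accepted by both, and the intersection is empty.

Yes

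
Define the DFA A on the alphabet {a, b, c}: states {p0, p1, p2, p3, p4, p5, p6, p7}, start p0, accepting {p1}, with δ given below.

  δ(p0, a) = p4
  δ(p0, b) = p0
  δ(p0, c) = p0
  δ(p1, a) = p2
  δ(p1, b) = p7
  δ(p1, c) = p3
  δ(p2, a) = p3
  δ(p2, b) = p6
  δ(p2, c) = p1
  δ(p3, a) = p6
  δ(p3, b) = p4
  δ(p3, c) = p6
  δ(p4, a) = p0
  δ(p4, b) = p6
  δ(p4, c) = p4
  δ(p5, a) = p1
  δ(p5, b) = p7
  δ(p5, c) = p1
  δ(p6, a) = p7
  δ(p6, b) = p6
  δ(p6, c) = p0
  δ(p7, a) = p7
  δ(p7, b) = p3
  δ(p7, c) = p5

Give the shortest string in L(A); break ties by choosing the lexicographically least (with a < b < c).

A breadth-first search from p0 reaches an accepting state first via the path p0 → p4 → p6 → p7 → p5 → p1 on input abaca.
No string of length < 5 is accepted (BFS exhausts all shorter strings without reaching an accepting state), and abaca is the lexicographically least accepting string of length 5.

abaca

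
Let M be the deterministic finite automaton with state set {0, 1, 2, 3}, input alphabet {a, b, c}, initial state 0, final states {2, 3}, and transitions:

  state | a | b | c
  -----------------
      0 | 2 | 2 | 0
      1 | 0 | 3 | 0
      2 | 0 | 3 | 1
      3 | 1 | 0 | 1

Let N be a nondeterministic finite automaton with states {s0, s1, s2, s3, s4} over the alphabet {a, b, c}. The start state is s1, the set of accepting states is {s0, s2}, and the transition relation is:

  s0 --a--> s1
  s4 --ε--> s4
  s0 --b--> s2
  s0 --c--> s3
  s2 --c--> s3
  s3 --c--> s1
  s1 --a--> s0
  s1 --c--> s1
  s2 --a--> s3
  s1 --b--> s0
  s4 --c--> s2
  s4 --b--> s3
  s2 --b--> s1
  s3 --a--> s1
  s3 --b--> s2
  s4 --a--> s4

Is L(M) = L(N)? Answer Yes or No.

Exploring the product automaton M × N from the start pair (0, s1), following both machines on each input symbol, reaches 4 state pairs: (0, s1), (2, s0), (3, s2), (1, s3).
M accepts in {2, 3} and N accepts in {s0, s2}. In every reachable pair the two components are either both accepting — (2, s0), (3, s2) — or both non-accepting, so no string is accepted by exactly one of the machines: L(M) \ L(N) and L(N) \ L(M) are both empty.
Hence every string is accepted by M iff it is accepted by N, and the two languages coincide.

Yes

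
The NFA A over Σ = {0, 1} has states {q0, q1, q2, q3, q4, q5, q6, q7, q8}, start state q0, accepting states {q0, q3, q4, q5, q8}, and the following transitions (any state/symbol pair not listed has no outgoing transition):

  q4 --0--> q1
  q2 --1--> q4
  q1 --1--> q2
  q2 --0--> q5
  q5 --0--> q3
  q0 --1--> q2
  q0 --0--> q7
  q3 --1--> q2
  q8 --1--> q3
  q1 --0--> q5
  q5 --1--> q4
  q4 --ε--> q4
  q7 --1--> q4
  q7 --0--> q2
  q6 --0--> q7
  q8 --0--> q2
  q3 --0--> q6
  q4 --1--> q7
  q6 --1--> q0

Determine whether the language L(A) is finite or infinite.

State q2 is reachable from the start and can reach an accepting state, and it lies on the cycle q2 → q4 → q1 → q2.
Traversing that cycle any number of times yields accepted strings of unbounded length, so the language is infinite.

infinite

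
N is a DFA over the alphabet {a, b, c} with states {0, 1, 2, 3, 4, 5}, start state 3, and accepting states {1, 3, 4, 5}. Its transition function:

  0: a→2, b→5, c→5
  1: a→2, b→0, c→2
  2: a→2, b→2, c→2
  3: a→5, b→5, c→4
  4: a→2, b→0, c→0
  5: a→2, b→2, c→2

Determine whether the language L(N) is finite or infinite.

The useful states (reachable from 3 and able to reach an accepting state) are {0, 3, 4, 5}.
Restricted to these states the transition graph has no cycle, so every accepting path has bounded length and L is finite.

finite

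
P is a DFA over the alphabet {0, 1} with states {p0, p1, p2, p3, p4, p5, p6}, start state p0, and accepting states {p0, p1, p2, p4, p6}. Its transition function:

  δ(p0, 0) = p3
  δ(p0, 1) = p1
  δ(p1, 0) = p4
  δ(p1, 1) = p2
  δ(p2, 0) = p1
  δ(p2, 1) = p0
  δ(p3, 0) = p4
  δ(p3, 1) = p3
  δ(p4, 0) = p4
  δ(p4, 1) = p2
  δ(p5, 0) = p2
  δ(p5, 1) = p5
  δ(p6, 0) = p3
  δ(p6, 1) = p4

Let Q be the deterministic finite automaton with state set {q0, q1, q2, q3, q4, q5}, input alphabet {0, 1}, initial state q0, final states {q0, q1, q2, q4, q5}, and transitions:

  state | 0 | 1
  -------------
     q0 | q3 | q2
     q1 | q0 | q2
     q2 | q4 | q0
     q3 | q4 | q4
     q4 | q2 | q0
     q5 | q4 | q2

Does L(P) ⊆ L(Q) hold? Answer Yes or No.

The string 110 is in L(P) but not in L(Q).
So L(P) ⊄ L(Q).

No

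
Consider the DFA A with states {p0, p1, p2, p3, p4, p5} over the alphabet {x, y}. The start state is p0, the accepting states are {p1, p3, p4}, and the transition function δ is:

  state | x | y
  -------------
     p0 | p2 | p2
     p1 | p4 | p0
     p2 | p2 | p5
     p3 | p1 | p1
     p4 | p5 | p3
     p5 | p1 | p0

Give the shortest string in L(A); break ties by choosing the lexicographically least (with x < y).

xyx

A breadth-first search from p0 reaches an accepting state first via the path p0 → p2 → p5 → p1 on input xyx.
No string of length < 3 is accepted (BFS exhausts all shorter strings without reaching an accepting state), and xyx is the lexicographically least accepting string of length 3.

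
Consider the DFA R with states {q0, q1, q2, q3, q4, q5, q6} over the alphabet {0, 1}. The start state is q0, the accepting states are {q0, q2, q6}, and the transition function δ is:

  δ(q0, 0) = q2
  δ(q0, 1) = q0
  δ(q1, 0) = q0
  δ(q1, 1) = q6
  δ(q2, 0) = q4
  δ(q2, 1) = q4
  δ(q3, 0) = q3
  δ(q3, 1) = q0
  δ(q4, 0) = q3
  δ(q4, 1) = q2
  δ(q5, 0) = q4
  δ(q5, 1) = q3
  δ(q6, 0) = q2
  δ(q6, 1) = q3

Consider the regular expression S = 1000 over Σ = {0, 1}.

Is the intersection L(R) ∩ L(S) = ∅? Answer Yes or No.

Yes

Converting the expression S to a DFA (subset construction, then merging equivalent states) gives the minimal DFA with states {s0, s1, s2, s3, s4, s5}, start state s0, accepting states {s5} and transitions s0: 0→s1, 1→s2; s1: 0→s1, 1→s1; s2: 0→s3, 1→s1; s3: 0→s4, 1→s1; s4: 0→s5, 1→s1; s5: 0→s1, 1→s1.
Exploring the product automaton R × S from the start pair (q0, s0), following both machines on each input symbol, reaches 9 state pairs: (q0, s0), (q2, s1), (q0, s2), (q4, s1), (q2, s3), (q0, s1), (q3, s1), (q4, s4), (q3, s5).
R accepts in {q0, q2, q6} and S accepts in {s5}; no reachable pair has both components accepting, so no string drives both machines to acceptance simultaneously and L(R) ∩ L(S) = ∅.
So no string is accepted by both, and the intersection is empty.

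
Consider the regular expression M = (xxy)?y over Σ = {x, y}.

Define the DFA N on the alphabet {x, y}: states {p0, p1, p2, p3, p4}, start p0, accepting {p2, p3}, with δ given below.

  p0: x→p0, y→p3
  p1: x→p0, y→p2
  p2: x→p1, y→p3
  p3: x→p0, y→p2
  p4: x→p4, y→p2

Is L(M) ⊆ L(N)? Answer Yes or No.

Converting the expression M to a DFA (subset construction, then merging equivalent states) gives the minimal DFA with states {m0, m1, m2, m3, m4, m5}, start state m0, accepting states {m2} and transitions m0: x→m1, y→m2; m1: x→m3, y→m4; m2: x→m4, y→m4; m3: x→m4, y→m5; m4: x→m4, y→m4; m5: x→m4, y→m2.
Exploring the product automaton M × N from the start pair (m0, p0), following both machines on each input symbol, reaches 10 state pairs: (m0, p0), (m1, p0), (m2, p3), (m3, p0), (m4, p3), (m4, p0), (m4, p2), (m5, p3), (m4, p1), (m2, p2).
M accepts in {m2} and N accepts in {p2, p3}. The reachable pairs whose M-component is accepting are (m2, p3), (m2, p2); in each of them the N-component is accepting too, so the product for L(M) \ L(N) (M-component accepting, N-component rejecting) has no reachable accepting pair and the difference is empty.
Hence every string in L(M) is also in L(N).

Yes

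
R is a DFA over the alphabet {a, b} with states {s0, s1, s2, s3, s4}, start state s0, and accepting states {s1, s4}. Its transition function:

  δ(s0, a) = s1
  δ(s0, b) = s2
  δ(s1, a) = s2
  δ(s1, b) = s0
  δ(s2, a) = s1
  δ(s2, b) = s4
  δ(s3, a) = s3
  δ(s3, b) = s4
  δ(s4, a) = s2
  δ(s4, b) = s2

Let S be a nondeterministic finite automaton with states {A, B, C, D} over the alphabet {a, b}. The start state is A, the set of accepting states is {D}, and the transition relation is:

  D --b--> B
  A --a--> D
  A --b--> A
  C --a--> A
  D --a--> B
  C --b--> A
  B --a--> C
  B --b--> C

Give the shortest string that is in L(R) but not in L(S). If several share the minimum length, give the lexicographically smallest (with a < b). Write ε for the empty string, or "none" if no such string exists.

The string bb is accepted by R but not by S.
No shorter string lies in the difference, and bb is the lexicographically first length-2 string in L(R) \ L(S).

bb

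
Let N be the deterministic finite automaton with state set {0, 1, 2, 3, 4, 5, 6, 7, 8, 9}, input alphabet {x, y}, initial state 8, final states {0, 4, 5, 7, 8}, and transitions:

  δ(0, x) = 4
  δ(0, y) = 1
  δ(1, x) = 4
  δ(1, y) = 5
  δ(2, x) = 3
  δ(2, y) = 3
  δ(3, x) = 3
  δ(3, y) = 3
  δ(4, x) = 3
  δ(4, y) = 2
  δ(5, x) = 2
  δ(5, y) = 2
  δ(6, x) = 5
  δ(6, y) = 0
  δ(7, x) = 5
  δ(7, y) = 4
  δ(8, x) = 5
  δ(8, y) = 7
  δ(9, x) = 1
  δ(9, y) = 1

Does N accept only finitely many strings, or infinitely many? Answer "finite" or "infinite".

finite

The useful states (reachable from 8 and able to reach an accepting state) are {4, 5, 7, 8}.
Restricted to these states the transition graph has no cycle, so every accepting path has bounded length and L is finite.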